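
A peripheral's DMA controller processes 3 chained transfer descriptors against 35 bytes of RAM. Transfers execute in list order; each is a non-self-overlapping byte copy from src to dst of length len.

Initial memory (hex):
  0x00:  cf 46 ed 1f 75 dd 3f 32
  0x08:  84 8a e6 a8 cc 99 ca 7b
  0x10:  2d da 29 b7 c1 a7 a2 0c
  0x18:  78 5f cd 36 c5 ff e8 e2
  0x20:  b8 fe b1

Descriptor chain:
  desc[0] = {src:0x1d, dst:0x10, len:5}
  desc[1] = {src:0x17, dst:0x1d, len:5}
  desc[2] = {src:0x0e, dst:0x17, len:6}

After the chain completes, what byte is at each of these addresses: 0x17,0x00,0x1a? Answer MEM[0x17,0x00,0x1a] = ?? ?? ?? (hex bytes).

MEM[0x17,0x00,0x1a] = ca cf e8

  after D0: wrote 5B at 0x10 = ffe8e2b8fe
  after D1: wrote 5B at 0x1d = 0c785fcd36
  after D2: wrote 6B at 0x17 = ca7bffe8e2b8
query mem[0x17]=0xca, mem[0x00]=0xcf, mem[0x1a]=0xe8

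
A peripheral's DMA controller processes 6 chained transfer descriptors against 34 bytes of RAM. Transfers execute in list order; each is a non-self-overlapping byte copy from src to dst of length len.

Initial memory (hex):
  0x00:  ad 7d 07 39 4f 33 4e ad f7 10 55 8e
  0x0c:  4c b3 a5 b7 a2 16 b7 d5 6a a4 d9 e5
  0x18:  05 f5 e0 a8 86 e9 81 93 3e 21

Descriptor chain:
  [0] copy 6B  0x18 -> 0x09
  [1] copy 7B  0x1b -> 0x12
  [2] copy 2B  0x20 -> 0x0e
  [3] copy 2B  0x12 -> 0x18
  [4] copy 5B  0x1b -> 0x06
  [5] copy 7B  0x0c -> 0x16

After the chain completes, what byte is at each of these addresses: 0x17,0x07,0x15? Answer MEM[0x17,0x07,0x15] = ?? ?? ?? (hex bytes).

MEM[0x17,0x07,0x15] = 86 86 81

  after D0: wrote 6B at 0x09 = 05f5e0a886e9
  after D1: wrote 7B at 0x12 = a886e981933e21
  after D2: wrote 2B at 0x0e = 3e21
  after D3: wrote 2B at 0x18 = a886
  after D4: wrote 5B at 0x06 = a886e98193
  after D5: wrote 7B at 0x16 = a8863e21a216a8
query mem[0x17]=0x86, mem[0x07]=0x86, mem[0x15]=0x81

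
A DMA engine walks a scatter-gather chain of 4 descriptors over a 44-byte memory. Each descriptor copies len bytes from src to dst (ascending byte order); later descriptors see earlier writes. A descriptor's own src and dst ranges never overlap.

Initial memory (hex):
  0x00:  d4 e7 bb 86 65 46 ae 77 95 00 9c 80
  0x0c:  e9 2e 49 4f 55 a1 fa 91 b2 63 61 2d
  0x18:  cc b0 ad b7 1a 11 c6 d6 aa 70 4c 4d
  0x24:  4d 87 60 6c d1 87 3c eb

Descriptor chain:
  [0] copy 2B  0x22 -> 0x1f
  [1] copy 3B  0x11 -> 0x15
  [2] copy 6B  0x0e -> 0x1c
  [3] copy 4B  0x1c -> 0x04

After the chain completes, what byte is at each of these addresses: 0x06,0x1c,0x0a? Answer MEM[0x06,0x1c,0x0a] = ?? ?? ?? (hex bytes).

[0] 0x22->0x1f len=2 : 4c 4d
[1] 0x11->0x15 len=3 : a1 fa 91
[2] 0x0e->0x1c len=6 : 49 4f 55 a1 fa 91
[3] 0x1c->0x04 len=4 : 49 4f 55 a1
query mem[0x06]=0x55, mem[0x1c]=0x49, mem[0x0a]=0x9c

MEM[0x06,0x1c,0x0a] = 55 49 9c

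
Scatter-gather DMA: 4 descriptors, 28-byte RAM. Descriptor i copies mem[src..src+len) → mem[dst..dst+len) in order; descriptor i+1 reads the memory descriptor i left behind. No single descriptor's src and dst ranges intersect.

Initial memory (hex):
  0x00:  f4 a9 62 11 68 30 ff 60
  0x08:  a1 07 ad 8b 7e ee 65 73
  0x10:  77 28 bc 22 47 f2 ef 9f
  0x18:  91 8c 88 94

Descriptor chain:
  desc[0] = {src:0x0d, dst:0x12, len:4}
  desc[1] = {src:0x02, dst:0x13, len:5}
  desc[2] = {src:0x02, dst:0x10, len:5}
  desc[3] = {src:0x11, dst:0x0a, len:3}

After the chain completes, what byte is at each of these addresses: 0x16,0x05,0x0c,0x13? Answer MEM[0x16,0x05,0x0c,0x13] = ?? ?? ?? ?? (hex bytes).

MEM[0x16,0x05,0x0c,0x13] = 30 30 30 30

D0: mem[0x12..0x15] <- [ee 65 73 77]
D1: mem[0x13..0x17] <- [62 11 68 30 ff]
D2: mem[0x10..0x14] <- [62 11 68 30 ff]
D3: mem[0x0a..0x0c] <- [11 68 30]
query mem[0x16]=0x30, mem[0x05]=0x30, mem[0x0c]=0x30, mem[0x13]=0x30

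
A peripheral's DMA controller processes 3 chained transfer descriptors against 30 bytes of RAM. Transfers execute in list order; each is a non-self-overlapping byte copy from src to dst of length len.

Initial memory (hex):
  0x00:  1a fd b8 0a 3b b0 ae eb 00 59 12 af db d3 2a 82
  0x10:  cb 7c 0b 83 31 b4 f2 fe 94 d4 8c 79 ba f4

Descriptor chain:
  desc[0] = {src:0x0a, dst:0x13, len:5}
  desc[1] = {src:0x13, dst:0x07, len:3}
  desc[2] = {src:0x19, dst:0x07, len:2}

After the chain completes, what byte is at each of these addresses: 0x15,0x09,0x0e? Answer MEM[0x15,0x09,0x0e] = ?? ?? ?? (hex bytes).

MEM[0x15,0x09,0x0e] = db db 2a

  after D0: wrote 5B at 0x13 = 12afdbd32a
  after D1: wrote 3B at 0x07 = 12afdb
  after D2: wrote 2B at 0x07 = d48c
query mem[0x15]=0xdb, mem[0x09]=0xdb, mem[0x0e]=0x2a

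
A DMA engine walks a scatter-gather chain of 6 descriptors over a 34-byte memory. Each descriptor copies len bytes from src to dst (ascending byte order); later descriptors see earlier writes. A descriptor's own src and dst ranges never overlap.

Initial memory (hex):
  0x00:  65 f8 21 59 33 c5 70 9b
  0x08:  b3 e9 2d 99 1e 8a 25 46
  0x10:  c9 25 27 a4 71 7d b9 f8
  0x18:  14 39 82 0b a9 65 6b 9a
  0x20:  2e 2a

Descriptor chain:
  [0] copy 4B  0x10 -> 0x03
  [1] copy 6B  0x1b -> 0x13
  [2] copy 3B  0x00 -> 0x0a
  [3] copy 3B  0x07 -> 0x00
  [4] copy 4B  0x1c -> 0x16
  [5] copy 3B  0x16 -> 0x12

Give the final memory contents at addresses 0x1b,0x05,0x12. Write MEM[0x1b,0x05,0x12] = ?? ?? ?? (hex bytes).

#0 dst[0x03+4] := {0xc9,0x25,0x27,0xa4}
#1 dst[0x13+6] := {0x0b,0xa9,0x65,0x6b,0x9a,0x2e}
#2 dst[0x0a+3] := {0x65,0xf8,0x21}
#3 dst[0x00+3] := {0x9b,0xb3,0xe9}
#4 dst[0x16+4] := {0xa9,0x65,0x6b,0x9a}
#5 dst[0x12+3] := {0xa9,0x65,0x6b}
query mem[0x1b]=0x0b, mem[0x05]=0x27, mem[0x12]=0xa9

MEM[0x1b,0x05,0x12] = 0b 27 a9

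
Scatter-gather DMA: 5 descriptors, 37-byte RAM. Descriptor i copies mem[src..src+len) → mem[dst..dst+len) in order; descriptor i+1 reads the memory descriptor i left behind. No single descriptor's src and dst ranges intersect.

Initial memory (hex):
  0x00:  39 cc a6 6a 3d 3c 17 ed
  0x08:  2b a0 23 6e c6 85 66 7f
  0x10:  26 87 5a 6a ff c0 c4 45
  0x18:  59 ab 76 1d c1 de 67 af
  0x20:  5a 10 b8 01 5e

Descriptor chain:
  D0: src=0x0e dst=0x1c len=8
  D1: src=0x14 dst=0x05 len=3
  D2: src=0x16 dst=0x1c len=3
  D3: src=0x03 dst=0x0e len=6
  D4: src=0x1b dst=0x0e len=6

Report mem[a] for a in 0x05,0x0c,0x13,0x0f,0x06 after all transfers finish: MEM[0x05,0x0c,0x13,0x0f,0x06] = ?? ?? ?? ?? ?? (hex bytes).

MEM[0x05,0x0c,0x13,0x0f,0x06] = ff c6 5a c4 c0

  after D0: wrote 8B at 0x1c = 667f26875a6affc0
  after D1: wrote 3B at 0x05 = ffc0c4
  after D2: wrote 3B at 0x1c = c44559
  after D3: wrote 6B at 0x0e = 6a3dffc0c42b
  after D4: wrote 6B at 0x0e = 1dc44559875a
query mem[0x05]=0xff, mem[0x0c]=0xc6, mem[0x13]=0x5a, mem[0x0f]=0xc4, mem[0x06]=0xc0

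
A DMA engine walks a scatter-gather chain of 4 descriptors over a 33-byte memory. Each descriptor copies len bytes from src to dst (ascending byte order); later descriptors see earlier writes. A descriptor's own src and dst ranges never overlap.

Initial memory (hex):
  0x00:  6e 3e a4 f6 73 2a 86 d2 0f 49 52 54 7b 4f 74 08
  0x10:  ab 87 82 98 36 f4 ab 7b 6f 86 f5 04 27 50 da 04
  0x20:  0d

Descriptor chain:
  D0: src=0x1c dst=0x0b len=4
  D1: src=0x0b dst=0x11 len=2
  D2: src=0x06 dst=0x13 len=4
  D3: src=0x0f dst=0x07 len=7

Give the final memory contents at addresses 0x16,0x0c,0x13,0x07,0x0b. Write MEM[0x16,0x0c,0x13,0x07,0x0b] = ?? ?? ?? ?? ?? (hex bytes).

  after D0: wrote 4B at 0x0b = 2750da04
  after D1: wrote 2B at 0x11 = 2750
  after D2: wrote 4B at 0x13 = 86d20f49
  after D3: wrote 7B at 0x07 = 08ab275086d20f
query mem[0x16]=0x49, mem[0x0c]=0xd2, mem[0x13]=0x86, mem[0x07]=0x08, mem[0x0b]=0x86

MEM[0x16,0x0c,0x13,0x07,0x0b] = 49 d2 86 08 86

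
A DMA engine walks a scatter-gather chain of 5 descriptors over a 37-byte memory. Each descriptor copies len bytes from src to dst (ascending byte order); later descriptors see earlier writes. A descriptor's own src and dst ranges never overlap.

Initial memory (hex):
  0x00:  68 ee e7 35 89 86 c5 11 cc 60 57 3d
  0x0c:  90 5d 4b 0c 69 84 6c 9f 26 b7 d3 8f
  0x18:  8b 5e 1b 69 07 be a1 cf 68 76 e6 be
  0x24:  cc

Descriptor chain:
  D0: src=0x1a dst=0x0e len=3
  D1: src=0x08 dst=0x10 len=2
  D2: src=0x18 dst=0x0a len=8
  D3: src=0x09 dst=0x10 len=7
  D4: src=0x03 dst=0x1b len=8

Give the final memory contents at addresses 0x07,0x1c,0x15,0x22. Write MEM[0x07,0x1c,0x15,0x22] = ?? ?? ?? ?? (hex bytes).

D0: mem[0x0e..0x10] <- [1b 69 07]
D1: mem[0x10..0x11] <- [cc 60]
D2: mem[0x0a..0x11] <- [8b 5e 1b 69 07 be a1 cf]
D3: mem[0x10..0x16] <- [60 8b 5e 1b 69 07 be]
D4: mem[0x1b..0x22] <- [35 89 86 c5 11 cc 60 8b]
query mem[0x07]=0x11, mem[0x1c]=0x89, mem[0x15]=0x07, mem[0x22]=0x8b

MEM[0x07,0x1c,0x15,0x22] = 11 89 07 8b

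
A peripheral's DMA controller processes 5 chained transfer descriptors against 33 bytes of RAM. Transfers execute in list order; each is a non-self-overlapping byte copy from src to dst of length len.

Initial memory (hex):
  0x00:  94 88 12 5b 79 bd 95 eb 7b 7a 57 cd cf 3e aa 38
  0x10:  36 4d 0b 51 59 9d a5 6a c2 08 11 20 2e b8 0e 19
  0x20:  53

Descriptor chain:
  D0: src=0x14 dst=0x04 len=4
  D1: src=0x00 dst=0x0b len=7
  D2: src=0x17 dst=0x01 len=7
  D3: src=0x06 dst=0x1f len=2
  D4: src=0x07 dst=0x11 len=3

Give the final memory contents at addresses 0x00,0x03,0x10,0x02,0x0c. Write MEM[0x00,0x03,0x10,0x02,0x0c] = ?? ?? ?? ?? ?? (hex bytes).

MEM[0x00,0x03,0x10,0x02,0x0c] = 94 08 9d c2 88

D0: mem[0x04..0x07] <- [59 9d a5 6a]
D1: mem[0x0b..0x11] <- [94 88 12 5b 59 9d a5]
D2: mem[0x01..0x07] <- [6a c2 08 11 20 2e b8]
D3: mem[0x1f..0x20] <- [2e b8]
D4: mem[0x11..0x13] <- [b8 7b 7a]
query mem[0x00]=0x94, mem[0x03]=0x08, mem[0x10]=0x9d, mem[0x02]=0xc2, mem[0x0c]=0x88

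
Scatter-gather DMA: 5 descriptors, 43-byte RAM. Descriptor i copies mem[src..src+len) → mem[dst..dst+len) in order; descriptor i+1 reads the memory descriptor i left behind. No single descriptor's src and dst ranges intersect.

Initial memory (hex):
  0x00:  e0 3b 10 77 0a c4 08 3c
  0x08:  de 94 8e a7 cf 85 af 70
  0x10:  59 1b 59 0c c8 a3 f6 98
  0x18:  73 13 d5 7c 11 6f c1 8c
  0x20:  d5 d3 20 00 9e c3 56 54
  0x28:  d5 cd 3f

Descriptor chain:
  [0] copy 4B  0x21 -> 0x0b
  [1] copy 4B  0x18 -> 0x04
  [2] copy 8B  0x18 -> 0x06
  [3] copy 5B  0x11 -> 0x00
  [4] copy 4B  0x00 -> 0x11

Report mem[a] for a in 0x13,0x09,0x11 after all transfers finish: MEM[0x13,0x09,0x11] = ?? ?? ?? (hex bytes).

MEM[0x13,0x09,0x11] = 0c 7c 1b

D0: mem[0x0b..0x0e] <- [d3 20 00 9e]
D1: mem[0x04..0x07] <- [73 13 d5 7c]
D2: mem[0x06..0x0d] <- [73 13 d5 7c 11 6f c1 8c]
D3: mem[0x00..0x04] <- [1b 59 0c c8 a3]
D4: mem[0x11..0x14] <- [1b 59 0c c8]
query mem[0x13]=0x0c, mem[0x09]=0x7c, mem[0x11]=0x1b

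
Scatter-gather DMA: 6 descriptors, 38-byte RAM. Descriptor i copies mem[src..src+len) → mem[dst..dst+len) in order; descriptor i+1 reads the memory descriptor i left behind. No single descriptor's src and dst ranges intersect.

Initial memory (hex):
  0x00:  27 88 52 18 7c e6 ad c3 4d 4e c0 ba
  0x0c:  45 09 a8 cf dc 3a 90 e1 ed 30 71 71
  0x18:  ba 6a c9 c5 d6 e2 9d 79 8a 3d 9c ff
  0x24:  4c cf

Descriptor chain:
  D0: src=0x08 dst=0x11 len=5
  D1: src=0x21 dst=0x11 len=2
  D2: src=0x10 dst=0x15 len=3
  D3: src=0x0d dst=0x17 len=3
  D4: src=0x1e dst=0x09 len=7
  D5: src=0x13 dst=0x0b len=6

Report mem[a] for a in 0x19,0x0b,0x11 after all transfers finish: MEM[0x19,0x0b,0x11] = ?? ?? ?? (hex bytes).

D0: mem[0x11..0x15] <- [4d 4e c0 ba 45]
D1: mem[0x11..0x12] <- [3d 9c]
D2: mem[0x15..0x17] <- [dc 3d 9c]
D3: mem[0x17..0x19] <- [09 a8 cf]
D4: mem[0x09..0x0f] <- [9d 79 8a 3d 9c ff 4c]
D5: mem[0x0b..0x10] <- [c0 ba dc 3d 09 a8]
query mem[0x19]=0xcf, mem[0x0b]=0xc0, mem[0x11]=0x3d

MEM[0x19,0x0b,0x11] = cf c0 3d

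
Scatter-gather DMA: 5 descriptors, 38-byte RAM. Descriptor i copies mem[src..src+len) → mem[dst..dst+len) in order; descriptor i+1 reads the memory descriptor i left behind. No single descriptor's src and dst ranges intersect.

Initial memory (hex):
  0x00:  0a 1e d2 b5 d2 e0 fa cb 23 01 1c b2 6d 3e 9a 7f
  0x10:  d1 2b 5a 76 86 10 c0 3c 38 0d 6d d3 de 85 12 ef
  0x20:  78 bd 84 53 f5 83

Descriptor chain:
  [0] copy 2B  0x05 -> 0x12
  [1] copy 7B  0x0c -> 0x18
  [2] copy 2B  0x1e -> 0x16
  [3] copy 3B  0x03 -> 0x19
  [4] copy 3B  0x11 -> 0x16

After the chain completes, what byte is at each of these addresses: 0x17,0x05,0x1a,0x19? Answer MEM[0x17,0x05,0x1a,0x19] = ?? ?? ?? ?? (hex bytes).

MEM[0x17,0x05,0x1a,0x19] = e0 e0 d2 b5

D0: mem[0x12..0x13] <- [e0 fa]
D1: mem[0x18..0x1e] <- [6d 3e 9a 7f d1 2b e0]
D2: mem[0x16..0x17] <- [e0 ef]
D3: mem[0x19..0x1b] <- [b5 d2 e0]
D4: mem[0x16..0x18] <- [2b e0 fa]
query mem[0x17]=0xe0, mem[0x05]=0xe0, mem[0x1a]=0xd2, mem[0x19]=0xb5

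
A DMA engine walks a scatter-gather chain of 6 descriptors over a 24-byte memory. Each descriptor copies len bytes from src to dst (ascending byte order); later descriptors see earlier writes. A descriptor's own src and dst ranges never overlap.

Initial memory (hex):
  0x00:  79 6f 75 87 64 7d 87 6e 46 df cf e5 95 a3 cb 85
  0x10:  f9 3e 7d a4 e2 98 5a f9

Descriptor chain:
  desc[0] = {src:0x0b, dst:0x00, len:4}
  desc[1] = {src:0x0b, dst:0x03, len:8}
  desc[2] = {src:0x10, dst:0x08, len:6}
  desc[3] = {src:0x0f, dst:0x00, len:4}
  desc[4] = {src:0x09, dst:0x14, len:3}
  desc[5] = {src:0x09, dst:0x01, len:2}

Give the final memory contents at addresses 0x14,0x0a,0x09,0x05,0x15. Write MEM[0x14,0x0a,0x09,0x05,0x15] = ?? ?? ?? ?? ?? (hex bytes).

  after D0: wrote 4B at 0x00 = e595a3cb
  after D1: wrote 8B at 0x03 = e595a3cb85f93e7d
  after D2: wrote 6B at 0x08 = f93e7da4e298
  after D3: wrote 4B at 0x00 = 85f93e7d
  after D4: wrote 3B at 0x14 = 3e7da4
  after D5: wrote 2B at 0x01 = 3e7d
query mem[0x14]=0x3e, mem[0x0a]=0x7d, mem[0x09]=0x3e, mem[0x05]=0xa3, mem[0x15]=0x7d

MEM[0x14,0x0a,0x09,0x05,0x15] = 3e 7d 3e a3 7d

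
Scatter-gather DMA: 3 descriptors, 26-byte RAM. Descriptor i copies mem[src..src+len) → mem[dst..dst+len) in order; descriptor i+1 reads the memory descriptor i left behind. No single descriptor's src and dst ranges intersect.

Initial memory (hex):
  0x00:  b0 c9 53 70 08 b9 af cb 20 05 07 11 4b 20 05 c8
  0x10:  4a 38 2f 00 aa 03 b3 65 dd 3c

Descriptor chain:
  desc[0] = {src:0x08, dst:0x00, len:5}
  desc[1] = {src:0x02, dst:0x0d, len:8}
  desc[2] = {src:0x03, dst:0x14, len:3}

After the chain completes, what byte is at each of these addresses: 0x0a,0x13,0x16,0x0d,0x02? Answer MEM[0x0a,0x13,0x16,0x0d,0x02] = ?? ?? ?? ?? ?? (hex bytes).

MEM[0x0a,0x13,0x16,0x0d,0x02] = 07 20 b9 07 07

[0] 0x08->0x00 len=5 : 20 05 07 11 4b
[1] 0x02->0x0d len=8 : 07 11 4b b9 af cb 20 05
[2] 0x03->0x14 len=3 : 11 4b b9
query mem[0x0a]=0x07, mem[0x13]=0x20, mem[0x16]=0xb9, mem[0x0d]=0x07, mem[0x02]=0x07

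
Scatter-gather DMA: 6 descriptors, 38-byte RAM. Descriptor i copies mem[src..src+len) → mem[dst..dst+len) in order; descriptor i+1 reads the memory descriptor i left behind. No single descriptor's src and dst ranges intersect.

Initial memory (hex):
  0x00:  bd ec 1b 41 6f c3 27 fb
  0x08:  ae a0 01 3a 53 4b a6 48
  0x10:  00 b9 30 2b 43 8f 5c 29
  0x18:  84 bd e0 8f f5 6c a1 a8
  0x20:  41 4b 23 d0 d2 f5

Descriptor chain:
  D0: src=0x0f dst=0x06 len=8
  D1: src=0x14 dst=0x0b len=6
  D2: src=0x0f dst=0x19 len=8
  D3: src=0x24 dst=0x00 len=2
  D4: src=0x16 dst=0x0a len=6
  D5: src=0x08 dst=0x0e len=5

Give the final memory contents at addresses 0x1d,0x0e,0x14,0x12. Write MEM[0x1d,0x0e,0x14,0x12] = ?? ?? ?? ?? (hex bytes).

MEM[0x1d,0x0e,0x14,0x12] = 2b b9 43 84

  after D0: wrote 8B at 0x06 = 4800b9302b438f5c
  after D1: wrote 6B at 0x0b = 438f5c2984bd
  after D2: wrote 8B at 0x19 = 84bdb9302b438f5c
  after D3: wrote 2B at 0x00 = d2f5
  after D4: wrote 6B at 0x0a = 5c298484bdb9
  after D5: wrote 5B at 0x0e = b9305c2984
query mem[0x1d]=0x2b, mem[0x0e]=0xb9, mem[0x14]=0x43, mem[0x12]=0x84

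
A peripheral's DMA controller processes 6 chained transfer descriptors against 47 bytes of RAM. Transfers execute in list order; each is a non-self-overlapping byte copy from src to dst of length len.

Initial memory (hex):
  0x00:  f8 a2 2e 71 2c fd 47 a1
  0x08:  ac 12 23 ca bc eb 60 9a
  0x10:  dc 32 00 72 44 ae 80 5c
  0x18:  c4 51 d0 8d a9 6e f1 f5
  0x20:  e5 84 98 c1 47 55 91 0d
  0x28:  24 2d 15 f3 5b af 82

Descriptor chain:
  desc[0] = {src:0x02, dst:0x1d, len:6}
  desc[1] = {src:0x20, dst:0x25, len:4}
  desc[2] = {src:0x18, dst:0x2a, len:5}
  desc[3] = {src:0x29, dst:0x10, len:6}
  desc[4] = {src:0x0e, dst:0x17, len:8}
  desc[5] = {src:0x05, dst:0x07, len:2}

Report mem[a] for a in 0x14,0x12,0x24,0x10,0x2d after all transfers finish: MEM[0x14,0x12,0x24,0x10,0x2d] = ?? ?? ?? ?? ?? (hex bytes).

MEM[0x14,0x12,0x24,0x10,0x2d] = 8d 51 47 2d 8d

#0 dst[0x1d+6] := {0x2e,0x71,0x2c,0xfd,0x47,0xa1}
#1 dst[0x25+4] := {0xfd,0x47,0xa1,0xc1}
#2 dst[0x2a+5] := {0xc4,0x51,0xd0,0x8d,0xa9}
#3 dst[0x10+6] := {0x2d,0xc4,0x51,0xd0,0x8d,0xa9}
#4 dst[0x17+8] := {0x60,0x9a,0x2d,0xc4,0x51,0xd0,0x8d,0xa9}
#5 dst[0x07+2] := {0xfd,0x47}
query mem[0x14]=0x8d, mem[0x12]=0x51, mem[0x24]=0x47, mem[0x10]=0x2d, mem[0x2d]=0x8d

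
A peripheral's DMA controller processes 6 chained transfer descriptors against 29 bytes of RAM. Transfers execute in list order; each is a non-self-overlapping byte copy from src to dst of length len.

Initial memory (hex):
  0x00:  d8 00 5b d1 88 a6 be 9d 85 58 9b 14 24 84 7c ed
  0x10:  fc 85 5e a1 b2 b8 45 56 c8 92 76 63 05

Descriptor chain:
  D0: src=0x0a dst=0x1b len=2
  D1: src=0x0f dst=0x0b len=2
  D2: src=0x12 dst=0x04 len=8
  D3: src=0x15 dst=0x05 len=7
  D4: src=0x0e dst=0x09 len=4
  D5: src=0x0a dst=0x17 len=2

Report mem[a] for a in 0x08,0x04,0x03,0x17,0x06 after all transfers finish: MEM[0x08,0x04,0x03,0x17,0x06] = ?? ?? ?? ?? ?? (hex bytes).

MEM[0x08,0x04,0x03,0x17,0x06] = c8 5e d1 ed 45

  after D0: wrote 2B at 0x1b = 9b14
  after D1: wrote 2B at 0x0b = edfc
  after D2: wrote 8B at 0x04 = 5ea1b2b84556c892
  after D3: wrote 7B at 0x05 = b84556c892769b
  after D4: wrote 4B at 0x09 = 7cedfc85
  after D5: wrote 2B at 0x17 = edfc
query mem[0x08]=0xc8, mem[0x04]=0x5e, mem[0x03]=0xd1, mem[0x17]=0xed, mem[0x06]=0x45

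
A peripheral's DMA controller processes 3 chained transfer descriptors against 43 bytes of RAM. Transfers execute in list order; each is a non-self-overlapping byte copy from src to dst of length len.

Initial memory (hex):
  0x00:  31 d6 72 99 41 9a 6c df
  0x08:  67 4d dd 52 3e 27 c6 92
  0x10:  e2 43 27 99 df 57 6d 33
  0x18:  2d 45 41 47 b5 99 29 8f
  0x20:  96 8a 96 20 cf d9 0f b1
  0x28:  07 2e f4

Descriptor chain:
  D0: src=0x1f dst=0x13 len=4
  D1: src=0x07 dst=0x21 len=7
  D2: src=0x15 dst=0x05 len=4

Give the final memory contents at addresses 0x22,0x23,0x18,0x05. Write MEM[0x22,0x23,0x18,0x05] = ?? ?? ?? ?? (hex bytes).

  after D0: wrote 4B at 0x13 = 8f968a96
  after D1: wrote 7B at 0x21 = df674ddd523e27
  after D2: wrote 4B at 0x05 = 8a96332d
query mem[0x22]=0x67, mem[0x23]=0x4d, mem[0x18]=0x2d, mem[0x05]=0x8a

MEM[0x22,0x23,0x18,0x05] = 67 4d 2d 8a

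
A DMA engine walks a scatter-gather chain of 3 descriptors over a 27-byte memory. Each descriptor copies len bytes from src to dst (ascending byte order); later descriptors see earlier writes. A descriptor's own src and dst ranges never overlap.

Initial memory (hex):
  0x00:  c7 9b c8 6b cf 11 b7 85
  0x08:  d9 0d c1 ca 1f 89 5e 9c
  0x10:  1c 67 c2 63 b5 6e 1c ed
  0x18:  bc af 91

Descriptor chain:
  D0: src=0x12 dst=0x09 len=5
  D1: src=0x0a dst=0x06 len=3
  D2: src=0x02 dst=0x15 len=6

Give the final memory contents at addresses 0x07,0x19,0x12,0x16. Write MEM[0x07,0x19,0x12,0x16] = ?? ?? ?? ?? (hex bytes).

#0 dst[0x09+5] := {0xc2,0x63,0xb5,0x6e,0x1c}
#1 dst[0x06+3] := {0x63,0xb5,0x6e}
#2 dst[0x15+6] := {0xc8,0x6b,0xcf,0x11,0x63,0xb5}
query mem[0x07]=0xb5, mem[0x19]=0x63, mem[0x12]=0xc2, mem[0x16]=0x6b

MEM[0x07,0x19,0x12,0x16] = b5 63 c2 6b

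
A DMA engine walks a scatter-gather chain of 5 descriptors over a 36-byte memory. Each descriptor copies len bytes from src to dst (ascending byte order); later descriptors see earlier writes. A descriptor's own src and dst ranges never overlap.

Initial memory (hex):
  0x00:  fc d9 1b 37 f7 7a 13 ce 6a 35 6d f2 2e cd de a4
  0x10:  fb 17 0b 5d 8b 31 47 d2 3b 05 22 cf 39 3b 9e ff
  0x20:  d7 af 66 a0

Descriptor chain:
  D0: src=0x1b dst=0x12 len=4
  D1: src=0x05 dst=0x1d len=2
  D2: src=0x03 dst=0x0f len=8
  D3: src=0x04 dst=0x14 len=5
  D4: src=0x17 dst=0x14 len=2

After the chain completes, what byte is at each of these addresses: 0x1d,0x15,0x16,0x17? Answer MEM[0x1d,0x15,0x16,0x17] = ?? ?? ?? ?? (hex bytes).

MEM[0x1d,0x15,0x16,0x17] = 7a 6a 13 ce

  after D0: wrote 4B at 0x12 = cf393b9e
  after D1: wrote 2B at 0x1d = 7a13
  after D2: wrote 8B at 0x0f = 37f77a13ce6a356d
  after D3: wrote 5B at 0x14 = f77a13ce6a
  after D4: wrote 2B at 0x14 = ce6a
query mem[0x1d]=0x7a, mem[0x15]=0x6a, mem[0x16]=0x13, mem[0x17]=0xce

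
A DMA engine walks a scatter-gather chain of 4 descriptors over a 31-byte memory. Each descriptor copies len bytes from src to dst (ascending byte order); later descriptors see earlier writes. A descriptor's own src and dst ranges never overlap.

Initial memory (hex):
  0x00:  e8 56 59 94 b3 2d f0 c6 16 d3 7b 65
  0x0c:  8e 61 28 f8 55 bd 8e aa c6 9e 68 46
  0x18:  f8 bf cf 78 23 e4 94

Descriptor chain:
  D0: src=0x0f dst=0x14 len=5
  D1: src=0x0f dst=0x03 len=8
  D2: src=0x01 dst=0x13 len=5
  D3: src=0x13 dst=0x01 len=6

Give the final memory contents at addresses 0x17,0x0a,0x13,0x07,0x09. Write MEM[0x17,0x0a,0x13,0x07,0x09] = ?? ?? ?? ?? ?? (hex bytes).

#0 dst[0x14+5] := {0xf8,0x55,0xbd,0x8e,0xaa}
#1 dst[0x03+8] := {0xf8,0x55,0xbd,0x8e,0xaa,0xf8,0x55,0xbd}
#2 dst[0x13+5] := {0x56,0x59,0xf8,0x55,0xbd}
#3 dst[0x01+6] := {0x56,0x59,0xf8,0x55,0xbd,0xaa}
query mem[0x17]=0xbd, mem[0x0a]=0xbd, mem[0x13]=0x56, mem[0x07]=0xaa, mem[0x09]=0x55

MEM[0x17,0x0a,0x13,0x07,0x09] = bd bd 56 aa 55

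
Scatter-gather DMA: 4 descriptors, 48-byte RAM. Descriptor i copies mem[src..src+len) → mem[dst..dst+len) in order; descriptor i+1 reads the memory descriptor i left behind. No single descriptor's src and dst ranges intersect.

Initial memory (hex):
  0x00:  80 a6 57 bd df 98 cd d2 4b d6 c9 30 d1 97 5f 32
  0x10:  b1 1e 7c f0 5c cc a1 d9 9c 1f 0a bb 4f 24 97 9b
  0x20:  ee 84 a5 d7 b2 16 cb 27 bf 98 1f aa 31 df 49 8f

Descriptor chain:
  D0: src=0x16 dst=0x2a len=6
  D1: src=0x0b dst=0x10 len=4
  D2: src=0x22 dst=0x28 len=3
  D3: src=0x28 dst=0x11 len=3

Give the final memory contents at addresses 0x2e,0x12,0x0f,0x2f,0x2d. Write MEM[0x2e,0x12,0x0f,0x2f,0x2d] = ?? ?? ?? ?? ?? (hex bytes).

MEM[0x2e,0x12,0x0f,0x2f,0x2d] = 0a d7 32 bb 1f

D0: mem[0x2a..0x2f] <- [a1 d9 9c 1f 0a bb]
D1: mem[0x10..0x13] <- [30 d1 97 5f]
D2: mem[0x28..0x2a] <- [a5 d7 b2]
D3: mem[0x11..0x13] <- [a5 d7 b2]
query mem[0x2e]=0x0a, mem[0x12]=0xd7, mem[0x0f]=0x32, mem[0x2f]=0xbb, mem[0x2d]=0x1f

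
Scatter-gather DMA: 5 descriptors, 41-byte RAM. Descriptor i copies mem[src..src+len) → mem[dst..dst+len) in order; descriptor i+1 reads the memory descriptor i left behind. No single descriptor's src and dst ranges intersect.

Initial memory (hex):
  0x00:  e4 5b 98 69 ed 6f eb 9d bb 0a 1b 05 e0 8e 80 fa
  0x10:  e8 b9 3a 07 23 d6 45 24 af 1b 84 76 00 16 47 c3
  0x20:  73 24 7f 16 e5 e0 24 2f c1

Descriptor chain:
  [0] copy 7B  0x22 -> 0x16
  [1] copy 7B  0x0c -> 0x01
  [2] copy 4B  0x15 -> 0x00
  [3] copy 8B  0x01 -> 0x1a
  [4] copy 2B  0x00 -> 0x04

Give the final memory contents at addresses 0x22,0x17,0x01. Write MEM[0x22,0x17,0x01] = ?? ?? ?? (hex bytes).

  after D0: wrote 7B at 0x16 = 7f16e5e0242fc1
  after D1: wrote 7B at 0x01 = e08e80fae8b93a
  after D2: wrote 4B at 0x00 = d67f16e5
  after D3: wrote 8B at 0x1a = 7f16e5fae8b93abb
  after D4: wrote 2B at 0x04 = d67f
query mem[0x22]=0x7f, mem[0x17]=0x16, mem[0x01]=0x7f

MEM[0x22,0x17,0x01] = 7f 16 7f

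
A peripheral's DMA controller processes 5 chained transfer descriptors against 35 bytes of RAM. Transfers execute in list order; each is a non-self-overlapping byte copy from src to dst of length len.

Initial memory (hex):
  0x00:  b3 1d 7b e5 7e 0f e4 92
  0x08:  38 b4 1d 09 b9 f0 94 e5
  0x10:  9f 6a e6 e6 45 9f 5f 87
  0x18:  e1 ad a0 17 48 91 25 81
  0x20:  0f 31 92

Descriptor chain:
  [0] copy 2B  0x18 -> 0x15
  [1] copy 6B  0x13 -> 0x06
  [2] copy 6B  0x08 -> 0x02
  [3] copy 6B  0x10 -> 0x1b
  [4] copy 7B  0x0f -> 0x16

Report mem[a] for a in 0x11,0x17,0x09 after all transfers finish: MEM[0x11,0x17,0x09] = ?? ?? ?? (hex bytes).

MEM[0x11,0x17,0x09] = 6a 9f ad

[0] 0x18->0x15 len=2 : e1 ad
[1] 0x13->0x06 len=6 : e6 45 e1 ad 87 e1
[2] 0x08->0x02 len=6 : e1 ad 87 e1 b9 f0
[3] 0x10->0x1b len=6 : 9f 6a e6 e6 45 e1
[4] 0x0f->0x16 len=7 : e5 9f 6a e6 e6 45 e1
query mem[0x11]=0x6a, mem[0x17]=0x9f, mem[0x09]=0xad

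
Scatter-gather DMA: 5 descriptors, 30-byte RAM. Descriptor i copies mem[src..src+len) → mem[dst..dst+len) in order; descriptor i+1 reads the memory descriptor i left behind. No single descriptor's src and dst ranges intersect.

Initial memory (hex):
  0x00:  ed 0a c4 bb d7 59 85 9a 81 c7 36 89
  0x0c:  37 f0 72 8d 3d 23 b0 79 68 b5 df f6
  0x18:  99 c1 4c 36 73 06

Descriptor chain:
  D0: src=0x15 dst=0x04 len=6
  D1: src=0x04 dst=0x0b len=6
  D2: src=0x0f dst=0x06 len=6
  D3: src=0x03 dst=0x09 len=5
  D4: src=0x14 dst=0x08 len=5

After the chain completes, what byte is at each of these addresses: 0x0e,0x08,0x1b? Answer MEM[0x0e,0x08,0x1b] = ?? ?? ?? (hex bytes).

MEM[0x0e,0x08,0x1b] = 99 68 36

[0] 0x15->0x04 len=6 : b5 df f6 99 c1 4c
[1] 0x04->0x0b len=6 : b5 df f6 99 c1 4c
[2] 0x0f->0x06 len=6 : c1 4c 23 b0 79 68
[3] 0x03->0x09 len=5 : bb b5 df c1 4c
[4] 0x14->0x08 len=5 : 68 b5 df f6 99
query mem[0x0e]=0x99, mem[0x08]=0x68, mem[0x1b]=0x36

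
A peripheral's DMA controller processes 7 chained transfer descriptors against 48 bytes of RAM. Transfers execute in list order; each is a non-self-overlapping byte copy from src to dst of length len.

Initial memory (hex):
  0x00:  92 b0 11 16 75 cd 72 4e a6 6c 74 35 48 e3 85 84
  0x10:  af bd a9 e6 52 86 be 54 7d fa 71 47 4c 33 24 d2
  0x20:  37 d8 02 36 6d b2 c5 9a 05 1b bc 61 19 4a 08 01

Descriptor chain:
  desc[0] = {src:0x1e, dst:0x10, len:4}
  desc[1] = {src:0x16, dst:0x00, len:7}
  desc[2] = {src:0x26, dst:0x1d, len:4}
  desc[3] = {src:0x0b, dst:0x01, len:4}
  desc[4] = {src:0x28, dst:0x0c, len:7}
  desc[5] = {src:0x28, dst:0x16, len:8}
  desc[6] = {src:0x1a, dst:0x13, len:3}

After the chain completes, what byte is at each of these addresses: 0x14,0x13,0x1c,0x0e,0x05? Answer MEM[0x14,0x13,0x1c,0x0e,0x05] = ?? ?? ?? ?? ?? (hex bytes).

#0 dst[0x10+4] := {0x24,0xd2,0x37,0xd8}
#1 dst[0x00+7] := {0xbe,0x54,0x7d,0xfa,0x71,0x47,0x4c}
#2 dst[0x1d+4] := {0xc5,0x9a,0x05,0x1b}
#3 dst[0x01+4] := {0x35,0x48,0xe3,0x85}
#4 dst[0x0c+7] := {0x05,0x1b,0xbc,0x61,0x19,0x4a,0x08}
#5 dst[0x16+8] := {0x05,0x1b,0xbc,0x61,0x19,0x4a,0x08,0x01}
#6 dst[0x13+3] := {0x19,0x4a,0x08}
query mem[0x14]=0x4a, mem[0x13]=0x19, mem[0x1c]=0x08, mem[0x0e]=0xbc, mem[0x05]=0x47

MEM[0x14,0x13,0x1c,0x0e,0x05] = 4a 19 08 bc 47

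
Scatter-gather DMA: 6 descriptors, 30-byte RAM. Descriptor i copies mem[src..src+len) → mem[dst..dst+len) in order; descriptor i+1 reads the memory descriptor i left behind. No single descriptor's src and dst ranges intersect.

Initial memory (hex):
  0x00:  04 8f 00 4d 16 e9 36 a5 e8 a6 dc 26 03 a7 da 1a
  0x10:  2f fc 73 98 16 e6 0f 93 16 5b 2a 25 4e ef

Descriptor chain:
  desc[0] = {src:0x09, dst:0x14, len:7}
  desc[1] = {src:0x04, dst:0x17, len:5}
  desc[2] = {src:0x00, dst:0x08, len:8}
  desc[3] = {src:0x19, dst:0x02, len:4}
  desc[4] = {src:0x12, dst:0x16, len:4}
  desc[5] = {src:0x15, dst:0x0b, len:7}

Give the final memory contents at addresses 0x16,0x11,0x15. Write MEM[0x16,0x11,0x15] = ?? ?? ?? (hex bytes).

MEM[0x16,0x11,0x15] = 73 e8 dc

[0] 0x09->0x14 len=7 : a6 dc 26 03 a7 da 1a
[1] 0x04->0x17 len=5 : 16 e9 36 a5 e8
[2] 0x00->0x08 len=8 : 04 8f 00 4d 16 e9 36 a5
[3] 0x19->0x02 len=4 : 36 a5 e8 4e
[4] 0x12->0x16 len=4 : 73 98 a6 dc
[5] 0x15->0x0b len=7 : dc 73 98 a6 dc a5 e8
query mem[0x16]=0x73, mem[0x11]=0xe8, mem[0x15]=0xdc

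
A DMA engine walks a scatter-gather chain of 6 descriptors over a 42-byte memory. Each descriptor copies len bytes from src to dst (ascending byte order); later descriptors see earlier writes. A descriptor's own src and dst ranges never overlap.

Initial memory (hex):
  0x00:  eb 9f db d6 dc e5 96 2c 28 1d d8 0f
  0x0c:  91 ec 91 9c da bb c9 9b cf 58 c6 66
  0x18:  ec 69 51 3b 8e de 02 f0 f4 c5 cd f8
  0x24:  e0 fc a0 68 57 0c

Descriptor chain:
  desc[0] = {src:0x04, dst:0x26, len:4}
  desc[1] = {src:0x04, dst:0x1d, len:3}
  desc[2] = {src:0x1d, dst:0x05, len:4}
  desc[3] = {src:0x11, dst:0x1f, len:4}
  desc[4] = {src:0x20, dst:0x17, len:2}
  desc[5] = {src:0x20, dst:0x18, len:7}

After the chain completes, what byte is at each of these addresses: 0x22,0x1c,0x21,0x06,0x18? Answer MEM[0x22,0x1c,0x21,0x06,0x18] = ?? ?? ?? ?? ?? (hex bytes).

#0 dst[0x26+4] := {0xdc,0xe5,0x96,0x2c}
#1 dst[0x1d+3] := {0xdc,0xe5,0x96}
#2 dst[0x05+4] := {0xdc,0xe5,0x96,0xf4}
#3 dst[0x1f+4] := {0xbb,0xc9,0x9b,0xcf}
#4 dst[0x17+2] := {0xc9,0x9b}
#5 dst[0x18+7] := {0xc9,0x9b,0xcf,0xf8,0xe0,0xfc,0xdc}
query mem[0x22]=0xcf, mem[0x1c]=0xe0, mem[0x21]=0x9b, mem[0x06]=0xe5, mem[0x18]=0xc9

MEM[0x22,0x1c,0x21,0x06,0x18] = cf e0 9b e5 c9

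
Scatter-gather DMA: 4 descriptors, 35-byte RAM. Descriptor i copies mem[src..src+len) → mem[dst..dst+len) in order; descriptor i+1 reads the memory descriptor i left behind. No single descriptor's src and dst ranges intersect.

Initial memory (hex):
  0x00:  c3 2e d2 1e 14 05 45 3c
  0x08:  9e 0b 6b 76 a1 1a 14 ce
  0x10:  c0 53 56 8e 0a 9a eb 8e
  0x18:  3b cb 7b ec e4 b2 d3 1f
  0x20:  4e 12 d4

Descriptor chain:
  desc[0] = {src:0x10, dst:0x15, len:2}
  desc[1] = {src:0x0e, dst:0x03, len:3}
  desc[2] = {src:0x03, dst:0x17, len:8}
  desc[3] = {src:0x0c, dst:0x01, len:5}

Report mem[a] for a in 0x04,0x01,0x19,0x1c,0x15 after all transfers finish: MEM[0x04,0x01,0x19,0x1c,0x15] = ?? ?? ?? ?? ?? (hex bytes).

[0] 0x10->0x15 len=2 : c0 53
[1] 0x0e->0x03 len=3 : 14 ce c0
[2] 0x03->0x17 len=8 : 14 ce c0 45 3c 9e 0b 6b
[3] 0x0c->0x01 len=5 : a1 1a 14 ce c0
query mem[0x04]=0xce, mem[0x01]=0xa1, mem[0x19]=0xc0, mem[0x1c]=0x9e, mem[0x15]=0xc0

MEM[0x04,0x01,0x19,0x1c,0x15] = ce a1 c0 9e c0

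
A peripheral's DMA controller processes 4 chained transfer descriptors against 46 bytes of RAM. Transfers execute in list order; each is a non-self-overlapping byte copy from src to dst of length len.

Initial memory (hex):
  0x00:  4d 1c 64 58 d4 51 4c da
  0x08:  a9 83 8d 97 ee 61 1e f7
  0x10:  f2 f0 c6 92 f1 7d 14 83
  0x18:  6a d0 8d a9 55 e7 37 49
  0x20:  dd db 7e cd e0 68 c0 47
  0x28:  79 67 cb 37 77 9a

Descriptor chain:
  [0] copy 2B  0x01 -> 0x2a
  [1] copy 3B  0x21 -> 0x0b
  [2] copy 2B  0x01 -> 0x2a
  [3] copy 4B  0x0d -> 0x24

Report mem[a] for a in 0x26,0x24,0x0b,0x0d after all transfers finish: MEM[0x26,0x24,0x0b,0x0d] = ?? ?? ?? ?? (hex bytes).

[0] 0x01->0x2a len=2 : 1c 64
[1] 0x21->0x0b len=3 : db 7e cd
[2] 0x01->0x2a len=2 : 1c 64
[3] 0x0d->0x24 len=4 : cd 1e f7 f2
query mem[0x26]=0xf7, mem[0x24]=0xcd, mem[0x0b]=0xdb, mem[0x0d]=0xcd

MEM[0x26,0x24,0x0b,0x0d] = f7 cd db cd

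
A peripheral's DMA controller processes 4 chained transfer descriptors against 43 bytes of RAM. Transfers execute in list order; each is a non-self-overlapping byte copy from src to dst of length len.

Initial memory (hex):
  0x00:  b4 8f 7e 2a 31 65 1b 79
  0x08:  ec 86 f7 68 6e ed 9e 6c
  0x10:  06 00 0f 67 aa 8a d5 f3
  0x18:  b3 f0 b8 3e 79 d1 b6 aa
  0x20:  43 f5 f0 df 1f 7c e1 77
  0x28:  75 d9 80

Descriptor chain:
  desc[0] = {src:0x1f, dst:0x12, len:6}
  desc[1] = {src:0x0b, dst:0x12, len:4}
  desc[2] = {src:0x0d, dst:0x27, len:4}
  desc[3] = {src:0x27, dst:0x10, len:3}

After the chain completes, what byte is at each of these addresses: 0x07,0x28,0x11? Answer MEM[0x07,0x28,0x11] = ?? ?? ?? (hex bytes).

MEM[0x07,0x28,0x11] = 79 9e 9e

[0] 0x1f->0x12 len=6 : aa 43 f5 f0 df 1f
[1] 0x0b->0x12 len=4 : 68 6e ed 9e
[2] 0x0d->0x27 len=4 : ed 9e 6c 06
[3] 0x27->0x10 len=3 : ed 9e 6c
query mem[0x07]=0x79, mem[0x28]=0x9e, mem[0x11]=0x9e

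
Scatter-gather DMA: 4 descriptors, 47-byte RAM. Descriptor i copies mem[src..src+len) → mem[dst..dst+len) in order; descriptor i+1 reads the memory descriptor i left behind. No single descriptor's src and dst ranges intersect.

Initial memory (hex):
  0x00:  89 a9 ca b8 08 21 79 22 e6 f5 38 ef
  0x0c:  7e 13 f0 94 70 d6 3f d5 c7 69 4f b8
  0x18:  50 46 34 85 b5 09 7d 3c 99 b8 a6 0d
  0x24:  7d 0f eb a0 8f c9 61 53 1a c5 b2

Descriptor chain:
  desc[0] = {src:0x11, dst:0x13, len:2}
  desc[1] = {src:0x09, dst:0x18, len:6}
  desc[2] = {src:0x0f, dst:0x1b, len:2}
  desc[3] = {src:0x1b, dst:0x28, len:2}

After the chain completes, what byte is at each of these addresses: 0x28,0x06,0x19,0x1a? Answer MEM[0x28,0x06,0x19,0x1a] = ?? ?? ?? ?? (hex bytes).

MEM[0x28,0x06,0x19,0x1a] = 94 79 38 ef

D0: mem[0x13..0x14] <- [d6 3f]
D1: mem[0x18..0x1d] <- [f5 38 ef 7e 13 f0]
D2: mem[0x1b..0x1c] <- [94 70]
D3: mem[0x28..0x29] <- [94 70]
query mem[0x28]=0x94, mem[0x06]=0x79, mem[0x19]=0x38, mem[0x1a]=0xef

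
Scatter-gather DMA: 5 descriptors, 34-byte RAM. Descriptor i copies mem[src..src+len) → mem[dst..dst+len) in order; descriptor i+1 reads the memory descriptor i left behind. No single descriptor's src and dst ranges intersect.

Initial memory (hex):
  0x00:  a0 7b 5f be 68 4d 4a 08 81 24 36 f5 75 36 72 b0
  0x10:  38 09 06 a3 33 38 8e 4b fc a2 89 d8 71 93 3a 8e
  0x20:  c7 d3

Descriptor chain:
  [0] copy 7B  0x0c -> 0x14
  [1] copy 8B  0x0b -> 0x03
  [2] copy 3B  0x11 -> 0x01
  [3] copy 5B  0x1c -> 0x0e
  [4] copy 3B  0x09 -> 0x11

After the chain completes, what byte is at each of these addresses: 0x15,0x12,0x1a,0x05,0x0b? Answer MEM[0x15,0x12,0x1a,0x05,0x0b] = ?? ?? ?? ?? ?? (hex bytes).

  after D0: wrote 7B at 0x14 = 753672b0380906
  after D1: wrote 8B at 0x03 = f5753672b0380906
  after D2: wrote 3B at 0x01 = 0906a3
  after D3: wrote 5B at 0x0e = 71933a8ec7
  after D4: wrote 3B at 0x11 = 0906f5
query mem[0x15]=0x36, mem[0x12]=0x06, mem[0x1a]=0x06, mem[0x05]=0x36, mem[0x0b]=0xf5

MEM[0x15,0x12,0x1a,0x05,0x0b] = 36 06 06 36 f5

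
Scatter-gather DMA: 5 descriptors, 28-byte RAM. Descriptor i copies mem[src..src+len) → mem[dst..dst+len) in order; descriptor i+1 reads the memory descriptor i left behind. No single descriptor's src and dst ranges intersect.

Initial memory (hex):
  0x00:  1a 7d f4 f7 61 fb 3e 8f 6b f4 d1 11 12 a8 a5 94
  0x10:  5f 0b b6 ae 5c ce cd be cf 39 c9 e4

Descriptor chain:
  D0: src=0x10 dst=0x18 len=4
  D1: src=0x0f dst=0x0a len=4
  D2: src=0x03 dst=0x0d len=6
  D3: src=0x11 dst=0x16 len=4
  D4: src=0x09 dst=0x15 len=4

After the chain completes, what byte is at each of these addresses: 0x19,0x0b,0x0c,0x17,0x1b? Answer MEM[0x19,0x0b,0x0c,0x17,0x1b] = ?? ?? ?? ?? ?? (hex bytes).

  after D0: wrote 4B at 0x18 = 5f0bb6ae
  after D1: wrote 4B at 0x0a = 945f0bb6
  after D2: wrote 6B at 0x0d = f761fb3e8f6b
  after D3: wrote 4B at 0x16 = 8f6bae5c
  after D4: wrote 4B at 0x15 = f4945f0b
query mem[0x19]=0x5c, mem[0x0b]=0x5f, mem[0x0c]=0x0b, mem[0x17]=0x5f, mem[0x1b]=0xae

MEM[0x19,0x0b,0x0c,0x17,0x1b] = 5c 5f 0b 5f ae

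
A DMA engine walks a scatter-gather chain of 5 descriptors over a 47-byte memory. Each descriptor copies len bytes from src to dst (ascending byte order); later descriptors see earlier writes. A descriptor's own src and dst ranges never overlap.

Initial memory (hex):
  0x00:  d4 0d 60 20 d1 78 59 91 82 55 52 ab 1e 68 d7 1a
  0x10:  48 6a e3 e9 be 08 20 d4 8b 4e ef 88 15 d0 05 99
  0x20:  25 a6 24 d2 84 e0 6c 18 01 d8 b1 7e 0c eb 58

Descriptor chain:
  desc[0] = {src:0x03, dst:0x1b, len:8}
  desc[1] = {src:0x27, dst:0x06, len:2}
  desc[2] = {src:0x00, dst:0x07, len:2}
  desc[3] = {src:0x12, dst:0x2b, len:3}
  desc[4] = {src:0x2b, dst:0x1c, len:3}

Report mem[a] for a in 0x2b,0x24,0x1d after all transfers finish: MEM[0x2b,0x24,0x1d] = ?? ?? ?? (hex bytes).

MEM[0x2b,0x24,0x1d] = e3 84 e9

#0 dst[0x1b+8] := {0x20,0xd1,0x78,0x59,0x91,0x82,0x55,0x52}
#1 dst[0x06+2] := {0x18,0x01}
#2 dst[0x07+2] := {0xd4,0x0d}
#3 dst[0x2b+3] := {0xe3,0xe9,0xbe}
#4 dst[0x1c+3] := {0xe3,0xe9,0xbe}
query mem[0x2b]=0xe3, mem[0x24]=0x84, mem[0x1d]=0xe9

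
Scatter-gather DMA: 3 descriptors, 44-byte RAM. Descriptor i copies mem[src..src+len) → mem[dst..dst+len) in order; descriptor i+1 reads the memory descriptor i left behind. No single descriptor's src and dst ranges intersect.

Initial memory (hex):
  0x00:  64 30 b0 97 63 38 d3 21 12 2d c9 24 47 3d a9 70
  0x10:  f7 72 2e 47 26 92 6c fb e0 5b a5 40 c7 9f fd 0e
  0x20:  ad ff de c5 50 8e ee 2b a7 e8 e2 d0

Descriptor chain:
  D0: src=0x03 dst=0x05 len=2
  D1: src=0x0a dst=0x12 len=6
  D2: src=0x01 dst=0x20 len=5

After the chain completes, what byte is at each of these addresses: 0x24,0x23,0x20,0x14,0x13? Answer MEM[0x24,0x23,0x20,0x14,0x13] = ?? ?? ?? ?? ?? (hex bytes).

MEM[0x24,0x23,0x20,0x14,0x13] = 97 63 30 47 24

[0] 0x03->0x05 len=2 : 97 63
[1] 0x0a->0x12 len=6 : c9 24 47 3d a9 70
[2] 0x01->0x20 len=5 : 30 b0 97 63 97
query mem[0x24]=0x97, mem[0x23]=0x63, mem[0x20]=0x30, mem[0x14]=0x47, mem[0x13]=0x24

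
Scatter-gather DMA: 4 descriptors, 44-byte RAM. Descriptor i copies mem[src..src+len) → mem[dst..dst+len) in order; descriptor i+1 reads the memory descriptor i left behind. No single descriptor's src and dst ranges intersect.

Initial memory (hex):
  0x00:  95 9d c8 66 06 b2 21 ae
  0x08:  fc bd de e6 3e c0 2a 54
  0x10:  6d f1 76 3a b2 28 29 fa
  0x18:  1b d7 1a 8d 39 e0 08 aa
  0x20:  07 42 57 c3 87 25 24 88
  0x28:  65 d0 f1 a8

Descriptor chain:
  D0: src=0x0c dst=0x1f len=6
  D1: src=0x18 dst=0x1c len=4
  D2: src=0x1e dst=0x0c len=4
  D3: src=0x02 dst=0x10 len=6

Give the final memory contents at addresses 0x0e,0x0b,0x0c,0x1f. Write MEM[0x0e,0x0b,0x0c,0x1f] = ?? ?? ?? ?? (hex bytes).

MEM[0x0e,0x0b,0x0c,0x1f] = c0 e6 1a 8d

  after D0: wrote 6B at 0x1f = 3ec02a546df1
  after D1: wrote 4B at 0x1c = 1bd71a8d
  after D2: wrote 4B at 0x0c = 1a8dc02a
  after D3: wrote 6B at 0x10 = c86606b221ae
query mem[0x0e]=0xc0, mem[0x0b]=0xe6, mem[0x0c]=0x1a, mem[0x1f]=0x8d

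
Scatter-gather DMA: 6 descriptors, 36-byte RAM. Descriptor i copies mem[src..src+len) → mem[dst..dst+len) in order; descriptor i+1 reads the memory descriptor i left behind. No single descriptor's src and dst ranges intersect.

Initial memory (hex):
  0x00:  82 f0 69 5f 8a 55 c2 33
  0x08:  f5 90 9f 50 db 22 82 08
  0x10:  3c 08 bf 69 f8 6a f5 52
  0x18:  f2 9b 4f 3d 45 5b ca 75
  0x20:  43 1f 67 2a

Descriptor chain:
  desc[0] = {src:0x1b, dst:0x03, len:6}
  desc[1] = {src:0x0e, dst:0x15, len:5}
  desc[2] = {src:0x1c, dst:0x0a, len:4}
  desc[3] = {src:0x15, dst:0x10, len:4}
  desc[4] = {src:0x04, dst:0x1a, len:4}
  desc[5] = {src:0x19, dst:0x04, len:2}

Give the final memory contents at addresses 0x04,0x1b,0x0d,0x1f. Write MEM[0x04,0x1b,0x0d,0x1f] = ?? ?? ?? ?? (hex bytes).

MEM[0x04,0x1b,0x0d,0x1f] = bf 5b 75 75

D0: mem[0x03..0x08] <- [3d 45 5b ca 75 43]
D1: mem[0x15..0x19] <- [82 08 3c 08 bf]
D2: mem[0x0a..0x0d] <- [45 5b ca 75]
D3: mem[0x10..0x13] <- [82 08 3c 08]
D4: mem[0x1a..0x1d] <- [45 5b ca 75]
D5: mem[0x04..0x05] <- [bf 45]
query mem[0x04]=0xbf, mem[0x1b]=0x5b, mem[0x0d]=0x75, mem[0x1f]=0x75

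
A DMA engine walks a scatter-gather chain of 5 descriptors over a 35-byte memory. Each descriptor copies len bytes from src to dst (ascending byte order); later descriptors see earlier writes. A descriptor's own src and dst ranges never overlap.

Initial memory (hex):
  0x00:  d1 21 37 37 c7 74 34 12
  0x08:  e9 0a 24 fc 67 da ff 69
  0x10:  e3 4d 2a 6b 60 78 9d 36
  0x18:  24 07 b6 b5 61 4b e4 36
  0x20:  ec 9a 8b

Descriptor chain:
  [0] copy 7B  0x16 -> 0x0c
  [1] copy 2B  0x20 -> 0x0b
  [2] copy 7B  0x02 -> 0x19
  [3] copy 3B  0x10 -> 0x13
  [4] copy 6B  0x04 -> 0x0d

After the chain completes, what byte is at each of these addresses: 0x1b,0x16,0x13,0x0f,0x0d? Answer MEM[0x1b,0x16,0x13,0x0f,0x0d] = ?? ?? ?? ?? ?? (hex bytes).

MEM[0x1b,0x16,0x13,0x0f,0x0d] = c7 9d b6 34 c7

#0 dst[0x0c+7] := {0x9d,0x36,0x24,0x07,0xb6,0xb5,0x61}
#1 dst[0x0b+2] := {0xec,0x9a}
#2 dst[0x19+7] := {0x37,0x37,0xc7,0x74,0x34,0x12,0xe9}
#3 dst[0x13+3] := {0xb6,0xb5,0x61}
#4 dst[0x0d+6] := {0xc7,0x74,0x34,0x12,0xe9,0x0a}
query mem[0x1b]=0xc7, mem[0x16]=0x9d, mem[0x13]=0xb6, mem[0x0f]=0x34, mem[0x0d]=0xc7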